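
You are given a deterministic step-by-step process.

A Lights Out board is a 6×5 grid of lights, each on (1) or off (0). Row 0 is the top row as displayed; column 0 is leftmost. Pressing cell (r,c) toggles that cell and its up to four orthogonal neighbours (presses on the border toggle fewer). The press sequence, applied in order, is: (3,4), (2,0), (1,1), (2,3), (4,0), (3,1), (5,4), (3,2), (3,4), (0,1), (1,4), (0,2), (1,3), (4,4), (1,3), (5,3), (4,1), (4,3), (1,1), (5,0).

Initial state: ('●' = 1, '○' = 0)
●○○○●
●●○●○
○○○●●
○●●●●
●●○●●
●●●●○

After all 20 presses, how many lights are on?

gen 0: ●○○○●
●●○●○
○○○●●
○●●●●
●●○●●
●●●●○
gen 1: ●○○○●
●●○●○
○○○●○
○●●○○
●●○●○
●●●●○
gen 2: ●○○○●
○●○●○
●●○●○
●●●○○
●●○●○
●●●●○
gen 3: ●●○○●
●○●●○
●○○●○
●●●○○
●●○●○
●●●●○
gen 4: ●●○○●
●○●○○
●○●○●
●●●●○
●●○●○
●●●●○
gen 5: ●●○○●
●○●○○
●○●○●
○●●●○
○○○●○
○●●●○
gen 6: ●●○○●
●○●○○
●●●○●
●○○●○
○●○●○
○●●●○
gen 7: ●●○○●
●○●○○
●●●○●
●○○●○
○●○●●
○●●○●
gen 8: ●●○○●
●○●○○
●●○○●
●●●○○
○●●●●
○●●○●
gen 9: ●●○○●
●○●○○
●●○○○
●●●●●
○●●●○
○●●○●
gen 10: ○○●○●
●●●○○
●●○○○
●●●●●
○●●●○
○●●○●
gen 11: ○○●○○
●●●●●
●●○○●
●●●●●
○●●●○
○●●○●
gen 12: ○●○●○
●●○●●
●●○○●
●●●●●
○●●●○
○●●○●
gen 13: ○●○○○
●●●○○
●●○●●
●●●●●
○●●●○
○●●○●
gen 14: ○●○○○
●●●○○
●●○●●
●●●●○
○●●○●
○●●○○
gen 15: ○●○●○
●●○●●
●●○○●
●●●●○
○●●○●
○●●○○
gen 16: ○●○●○
●●○●●
●●○○●
●●●●○
○●●●●
○●○●●
gen 17: ○●○●○
●●○●●
●●○○●
●○●●○
●○○●●
○○○●●
gen 18: ○●○●○
●●○●●
●●○○●
●○●○○
●○●○○
○○○○●
gen 19: ○○○●○
○○●●●
●○○○●
●○●○○
●○●○○
○○○○●
gen 20: ○○○●○
○○●●●
●○○○●
●○●○○
○○●○○
●●○○●

12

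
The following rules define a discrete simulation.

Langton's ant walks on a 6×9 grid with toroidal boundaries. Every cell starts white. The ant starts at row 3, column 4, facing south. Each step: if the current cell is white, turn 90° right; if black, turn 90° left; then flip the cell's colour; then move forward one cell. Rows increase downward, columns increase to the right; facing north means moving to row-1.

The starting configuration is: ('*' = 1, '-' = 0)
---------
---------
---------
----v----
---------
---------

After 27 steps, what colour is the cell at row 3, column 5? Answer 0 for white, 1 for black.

0

t=0: ---------
---------
---------
----v----
---------
---------
t=1: ---------
---------
---------
---<*----
---------
---------
t=2: ---------
---------
---^-----
---**----
---------
---------
t=3: ---------
---------
---*>----
---**----
---------
---------
t=4: ---------
---------
---**----
---*v----
---------
---------
t=5: ---------
---------
---**----
---*->---
---------
---------
t=6: ---------
---------
---**----
---*-*---
-----v---
---------
t=7: ---------
---------
---**----
---*-*---
----<*---
---------
t=8: ---------
---------
---**----
---*^*---
----**---
---------
t=9: ---------
---------
---**----
---**>---
----**---
---------
t=10: ---------
---------
---**^---
---**----
----**---
---------
t=11: ---------
---------
---***>--
---**----
----**---
---------
t=12: ---------
---------
---****--
---**-v--
----**---
---------
t=13: ---------
---------
---****--
---**<*--
----**---
---------
t=14: ---------
---------
---**^*--
---****--
----**---
---------
t=15: ---------
---------
---*<-*--
---****--
----**---
---------
t=16: ---------
---------
---*--*--
---*v**--
----**---
---------
t=17: ---------
---------
---*--*--
---*->*--
----**---
---------
t=18: ---------
---------
---*-^*--
---*--*--
----**---
---------
t=19: ---------
---------
---*-*>--
---*--*--
----**---
---------
t=20: ---------
------^--
---*-*---
---*--*--
----**---
---------
t=21: ---------
------*>-
---*-*---
---*--*--
----**---
---------
t=22: ---------
------**-
---*-*-v-
---*--*--
----**---
---------
t=23: ---------
------**-
---*-*<*-
---*--*--
----**---
---------
t=24: ---------
------^*-
---*-***-
---*--*--
----**---
---------
t=25: ---------
-----<-*-
---*-***-
---*--*--
----**---
---------
t=26: -----^---
-----*-*-
---*-***-
---*--*--
----**---
---------
t=27: -----*>--
-----*-*-
---*-***-
---*--*--
----**---
---------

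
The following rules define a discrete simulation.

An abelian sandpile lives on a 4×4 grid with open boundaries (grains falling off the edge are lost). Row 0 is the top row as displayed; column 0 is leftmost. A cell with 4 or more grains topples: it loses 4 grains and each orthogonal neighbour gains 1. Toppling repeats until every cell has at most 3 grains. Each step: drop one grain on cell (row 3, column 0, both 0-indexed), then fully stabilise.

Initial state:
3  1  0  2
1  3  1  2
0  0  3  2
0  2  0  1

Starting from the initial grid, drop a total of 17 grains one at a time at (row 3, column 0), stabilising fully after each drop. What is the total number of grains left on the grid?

gen 0: 3  1  0  2
1  3  1  2
0  0  3  2
0  2  0  1
gen 1: 3  1  0  2
1  3  1  2
0  0  3  2
1  2  0  1
gen 2: 3  1  0  2
1  3  1  2
0  0  3  2
2  2  0  1
gen 3: 3  1  0  2
1  3  1  2
0  0  3  2
3  2  0  1
gen 4: 3  1  0  2
1  3  1  2
1  0  3  2
0  3  0  1
gen 5: 3  1  0  2
1  3  1  2
1  0  3  2
1  3  0  1
gen 6: 3  1  0  2
1  3  1  2
1  0  3  2
2  3  0  1
gen 7: 3  1  0  2
1  3  1  2
1  0  3  2
3  3  0  1
gen 8: 3  1  0  2
1  3  1  2
2  1  3  2
1  0  1  1
gen 9: 3  1  0  2
1  3  1  2
2  1  3  2
2  0  1  1
gen 10: 3  1  0  2
1  3  1  2
2  1  3  2
3  0  1  1
gen 11: 3  1  0  2
1  3  1  2
3  1  3  2
0  1  1  1
gen 12: 3  1  0  2
1  3  1  2
3  1  3  2
1  1  1  1
gen 13: 3  1  0  2
1  3  1  2
3  1  3  2
2  1  1  1
gen 14: 3  1  0  2
1  3  1  2
3  1  3  2
3  1  1  1
gen 15: 3  1  0  2
2  3  1  2
0  2  3  2
1  2  1  1
gen 16: 3  1  0  2
2  3  1  2
0  2  3  2
2  2  1  1
gen 17: 3  1  0  2
2  3  1  2
0  2  3  2
3  2  1  1

28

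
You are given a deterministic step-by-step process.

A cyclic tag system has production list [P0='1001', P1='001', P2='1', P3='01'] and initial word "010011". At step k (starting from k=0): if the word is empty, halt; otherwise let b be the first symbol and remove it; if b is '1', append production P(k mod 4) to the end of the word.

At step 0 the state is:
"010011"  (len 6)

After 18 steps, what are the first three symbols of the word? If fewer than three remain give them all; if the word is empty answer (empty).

010

0) "010011"  (len 6)
1) "10011"  (len 5)
2) "0011001"  (len 7)
3) "011001"  (len 6)
4) "11001"  (len 5)
5) "10011001"  (len 8)
6) "0011001001"  (len 10)
7) "011001001"  (len 9)
8) "11001001"  (len 8)
9) "10010011001"  (len 11)
10) "0010011001001"  (len 13)
11) "010011001001"  (len 12)
12) "10011001001"  (len 11)
13) "00110010011001"  (len 14)
14) "0110010011001"  (len 13)
15) "110010011001"  (len 12)
16) "1001001100101"  (len 13)
17) "0010011001011001"  (len 16)
18) "010011001011001"  (len 15)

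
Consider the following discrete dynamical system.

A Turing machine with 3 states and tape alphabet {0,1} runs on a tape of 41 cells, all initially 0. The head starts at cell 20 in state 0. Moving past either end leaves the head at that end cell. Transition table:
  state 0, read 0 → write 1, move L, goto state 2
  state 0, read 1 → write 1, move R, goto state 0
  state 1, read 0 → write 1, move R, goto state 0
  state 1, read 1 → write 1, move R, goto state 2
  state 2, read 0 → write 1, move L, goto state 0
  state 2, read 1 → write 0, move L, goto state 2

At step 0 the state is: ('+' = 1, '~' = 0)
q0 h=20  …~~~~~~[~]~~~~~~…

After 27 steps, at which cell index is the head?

[0] q0 h=20  …~~~~~~[~]~~~~~~…
[1] q2 h=19  …~~~~~~[~]+~~~~~…
[2] q0 h=18  …~~~~~~[~]++~~~~…
[3] q2 h=17  …~~~~~~[~]+++~~~…
[4] q0 h=16  …~~~~~~[~]++++~~…
[5] q2 h=15  …~~~~~~[~]+++++~…
[6] q0 h=14  …~~~~~~[~]++++++…
[7] q2 h=13  …~~~~~~[~]++++++…
[8] q0 h=12  …~~~~~~[~]++++++…
[9] q2 h=11  …~~~~~~[~]++++++…
[10] q0 h=10  …~~~~~~[~]++++++…
[11] q2 h= 9  …~~~~~~[~]++++++…
[12] q0 h= 8  …~~~~~~[~]++++++…
[13] q2 h= 7  …~~~~~~[~]++++++…
[14] q0 h= 6  |~~~~~~[~]++++++…
[15] q2 h= 5  |~~~~~[~]++++++…
[16] q0 h= 4  |~~~~[~]++++++…
[17] q2 h= 3  |~~~[~]++++++…
[18] q0 h= 2  |~~[~]++++++…
[19] q2 h= 1  |~[~]++++++…
[20] q0 h= 0  |[~]++++++…
[21] q2 h= 0  |[+]++++++…
[22] q2 h= 0  |[~]++++++…
[23] q0 h= 0  |[+]++++++…
[24] q0 h= 1  |+[+]++++++…
[25] q0 h= 2  |++[+]++++++…
[26] q0 h= 3  |+++[+]++++++…
[27] q0 h= 4  |++++[+]++++++…

4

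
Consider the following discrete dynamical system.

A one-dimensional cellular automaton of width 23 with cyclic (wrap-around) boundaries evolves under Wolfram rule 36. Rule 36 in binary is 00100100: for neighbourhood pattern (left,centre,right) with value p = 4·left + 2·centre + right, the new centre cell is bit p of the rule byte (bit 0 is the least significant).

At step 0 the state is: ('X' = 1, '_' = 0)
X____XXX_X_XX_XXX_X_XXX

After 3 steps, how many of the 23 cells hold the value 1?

1

0) X____XXX_X_XX_XXX_X_XXX
1) ________XXX__X___XXX___
2) _____________X_________
3) _____________X_________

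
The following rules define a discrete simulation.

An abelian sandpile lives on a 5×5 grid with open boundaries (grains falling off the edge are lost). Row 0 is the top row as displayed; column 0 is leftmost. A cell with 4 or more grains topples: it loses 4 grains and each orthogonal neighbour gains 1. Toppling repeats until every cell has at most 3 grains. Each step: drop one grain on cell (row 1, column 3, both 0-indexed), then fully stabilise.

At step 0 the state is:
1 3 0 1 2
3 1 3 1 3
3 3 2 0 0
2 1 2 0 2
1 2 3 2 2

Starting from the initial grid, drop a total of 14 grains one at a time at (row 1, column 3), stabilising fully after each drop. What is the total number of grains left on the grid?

k=0  1 3 0 1 2
3 1 3 1 3
3 3 2 0 0
2 1 2 0 2
1 2 3 2 2
k=1  1 3 0 1 2
3 1 3 2 3
3 3 2 0 0
2 1 2 0 2
1 2 3 2 2
k=2  1 3 0 1 2
3 1 3 3 3
3 3 2 0 0
2 1 2 0 2
1 2 3 2 2
k=3  1 3 1 2 3
3 2 0 2 0
3 3 3 1 1
2 1 2 0 2
1 2 3 2 2
k=4  1 3 1 2 3
3 2 0 3 0
3 3 3 1 1
2 1 2 0 2
1 2 3 2 2
k=5  1 3 1 3 3
3 2 1 0 1
3 3 3 2 1
2 1 2 0 2
1 2 3 2 2
k=6  1 3 1 3 3
3 2 1 1 1
3 3 3 2 1
2 1 2 0 2
1 2 3 2 2
k=7  1 3 1 3 3
3 2 1 2 1
3 3 3 2 1
2 1 2 0 2
1 2 3 2 2
k=8  1 3 1 3 3
3 2 1 3 1
3 3 3 2 1
2 1 2 0 2
1 2 3 2 2
k=9  1 3 2 1 0
3 2 2 1 3
3 3 3 3 1
2 1 2 0 2
1 2 3 2 2
k=10  1 3 2 1 0
3 2 2 2 3
3 3 3 3 1
2 1 2 0 2
1 2 3 2 2
k=11  1 3 2 1 0
3 2 2 3 3
3 3 3 3 1
2 1 2 0 2
1 2 3 2 2
k=12  3 1 0 3 1
1 2 2 3 0
1 2 2 1 3
3 2 3 1 2
1 2 3 2 2
k=13  3 1 1 0 2
1 2 3 1 1
1 2 2 2 3
3 2 3 1 2
1 2 3 2 2
k=14  3 1 1 0 2
1 2 3 2 1
1 2 2 2 3
3 2 3 1 2
1 2 3 2 2

47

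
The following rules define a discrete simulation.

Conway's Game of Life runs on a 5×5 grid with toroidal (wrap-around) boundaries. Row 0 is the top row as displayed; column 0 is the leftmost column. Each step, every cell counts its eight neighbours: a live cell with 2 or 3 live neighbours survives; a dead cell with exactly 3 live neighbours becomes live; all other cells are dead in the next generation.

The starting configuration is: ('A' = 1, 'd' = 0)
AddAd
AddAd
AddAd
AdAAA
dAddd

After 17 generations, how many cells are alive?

gen 0: AddAd
AddAd
AddAd
AdAAA
dAddd
gen 1: AAAdd
AAAAd
Adddd
AdAAd
dAddd
gen 2: dddAA
dddAd
Adddd
AdAdA
dddAA
gen 3: ddAdd
dddAd
AAdAd
AAddd
ddAdd
gen 4: ddAAd
dAdAA
AAddd
AdddA
ddAdd
gen 5: dAddA
dAdAA
dAAAd
AdddA
dAAdA
gen 6: dAddA
dAddA
dAddd
ddddA
dAAdA
gen 7: dAddA
dAAdd
ddddd
dAAAd
dAAdA
gen 8: ddddd
AAAdd
dddAd
AAdAd
ddddA
gen 9: AAddd
dAAdd
dddAd
AdAAd
AdddA
gen 10: ddAdA
AAAdd
dddAA
AAAAd
ddAAd
gen 11: AdddA
AAAdd
ddddd
AAddd
Adddd
gen 12: ddddA
AAddA
ddAdd
AAddd
ddddd
gen 13: ddddA
AAdAA
ddAdA
dAddd
Adddd
gen 14: dAdAd
dAAdd
ddAdA
AAddd
Adddd
gen 15: AAddd
AAddd
ddAAd
AAddA
AdAdA
gen 16: ddAdd
AdddA
ddAAd
ddddd
ddAAd
gen 17: dAAdA
dAAdA
dddAA
ddddd
ddAAd

10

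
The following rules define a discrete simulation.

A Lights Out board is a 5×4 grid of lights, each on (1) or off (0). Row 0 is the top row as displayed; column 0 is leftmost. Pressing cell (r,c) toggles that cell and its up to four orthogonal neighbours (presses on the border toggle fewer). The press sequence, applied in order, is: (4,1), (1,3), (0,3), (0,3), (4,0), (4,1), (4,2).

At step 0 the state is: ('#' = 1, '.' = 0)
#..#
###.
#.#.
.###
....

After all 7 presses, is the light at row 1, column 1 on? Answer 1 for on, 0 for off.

gen 0: #..#
###.
#.#.
.###
....
gen 1: #..#
###.
#.#.
..##
###.
gen 2: #...
##.#
#.##
..##
###.
gen 3: #.##
##..
#.##
..##
###.
gen 4: #...
##.#
#.##
..##
###.
gen 5: #...
##.#
#.##
#.##
..#.
gen 6: #...
##.#
#.##
####
##..
gen 7: #...
##.#
#.##
##.#
#.##

1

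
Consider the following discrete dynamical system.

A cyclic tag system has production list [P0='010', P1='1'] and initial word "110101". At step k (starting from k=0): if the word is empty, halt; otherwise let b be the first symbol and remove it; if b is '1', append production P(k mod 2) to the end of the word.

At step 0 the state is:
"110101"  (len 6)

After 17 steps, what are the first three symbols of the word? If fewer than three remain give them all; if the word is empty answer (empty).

101

0) "110101"  (len 6)
1) "10101010"  (len 8)
2) "01010101"  (len 8)
3) "1010101"  (len 7)
4) "0101011"  (len 7)
5) "101011"  (len 6)
6) "010111"  (len 6)
7) "10111"  (len 5)
8) "01111"  (len 5)
9) "1111"  (len 4)
10) "1111"  (len 4)
11) "111010"  (len 6)
12) "110101"  (len 6)
13) "10101010"  (len 8)
14) "01010101"  (len 8)
15) "1010101"  (len 7)
16) "0101011"  (len 7)
17) "101011"  (len 6)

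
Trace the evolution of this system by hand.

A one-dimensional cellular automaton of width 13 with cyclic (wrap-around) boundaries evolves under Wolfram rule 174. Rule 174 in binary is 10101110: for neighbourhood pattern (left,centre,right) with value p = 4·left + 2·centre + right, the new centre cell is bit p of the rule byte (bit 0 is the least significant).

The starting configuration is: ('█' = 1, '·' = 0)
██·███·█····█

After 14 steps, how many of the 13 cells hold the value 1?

k=0  ██·███·█····█
k=1  █·███·██···██
k=2  ·███·██···███
k=3  ███·██···███·
k=4  ██·██···███·█
k=5  █·██···███·██
k=6  ·██···███·███
k=7  ██···███·███·
k=8  █···███·███·█
k=9  ···███·███·██
k=10  ··███·███·██·
k=11  ·███·███·██··
k=12  ███·███·██···
k=13  ██·███·██···█
k=14  █·███·██···██

8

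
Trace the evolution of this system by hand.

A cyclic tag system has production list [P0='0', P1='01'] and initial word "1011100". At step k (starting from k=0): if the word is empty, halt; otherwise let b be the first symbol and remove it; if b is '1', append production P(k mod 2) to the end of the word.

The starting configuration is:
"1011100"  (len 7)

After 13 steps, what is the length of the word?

[0] "1011100"  (len 7)
[1] "0111000"  (len 7)
[2] "111000"  (len 6)
[3] "110000"  (len 6)
[4] "1000001"  (len 7)
[5] "0000010"  (len 7)
[6] "000010"  (len 6)
[7] "00010"  (len 5)
[8] "0010"  (len 4)
[9] "010"  (len 3)
[10] "10"  (len 2)
[11] "00"  (len 2)
[12] "0"  (len 1)
[13] (halted — word empty)

0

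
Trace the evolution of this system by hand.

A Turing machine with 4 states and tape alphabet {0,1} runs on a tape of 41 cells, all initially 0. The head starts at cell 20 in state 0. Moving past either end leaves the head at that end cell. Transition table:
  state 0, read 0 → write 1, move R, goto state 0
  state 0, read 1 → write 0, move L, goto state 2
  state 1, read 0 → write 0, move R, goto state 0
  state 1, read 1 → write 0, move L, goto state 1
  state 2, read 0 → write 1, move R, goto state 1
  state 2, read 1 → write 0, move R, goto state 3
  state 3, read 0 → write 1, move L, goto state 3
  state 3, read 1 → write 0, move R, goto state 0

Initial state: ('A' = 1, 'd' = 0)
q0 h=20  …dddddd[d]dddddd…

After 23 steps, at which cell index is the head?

40

k=0  q0 h=20  …dddddd[d]dddddd…
k=1  q0 h=21  …dddddA[d]dddddd…
k=2  q0 h=22  …ddddAA[d]dddddd…
k=3  q0 h=23  …dddAAA[d]dddddd…
k=4  q0 h=24  …ddAAAA[d]dddddd…
k=5  q0 h=25  …dAAAAA[d]dddddd…
k=6  q0 h=26  …AAAAAA[d]dddddd…
k=7  q0 h=27  …AAAAAA[d]dddddd…
k=8  q0 h=28  …AAAAAA[d]dddddd…
k=9  q0 h=29  …AAAAAA[d]dddddd…
k=10  q0 h=30  …AAAAAA[d]dddddd…
k=11  q0 h=31  …AAAAAA[d]dddddd…
k=12  q0 h=32  …AAAAAA[d]dddddd…
k=13  q0 h=33  …AAAAAA[d]dddddd…
k=14  q0 h=34  …AAAAAA[d]dddddd|
k=15  q0 h=35  …AAAAAA[d]ddddd|
k=16  q0 h=36  …AAAAAA[d]dddd|
k=17  q0 h=37  …AAAAAA[d]ddd|
k=18  q0 h=38  …AAAAAA[d]dd|
k=19  q0 h=39  …AAAAAA[d]d|
k=20  q0 h=40  …AAAAAA[d]|
k=21  q0 h=40  …AAAAAA[A]|
k=22  q2 h=39  …AAAAAA[A]d|
k=23  q3 h=40  …AAAAAd[d]|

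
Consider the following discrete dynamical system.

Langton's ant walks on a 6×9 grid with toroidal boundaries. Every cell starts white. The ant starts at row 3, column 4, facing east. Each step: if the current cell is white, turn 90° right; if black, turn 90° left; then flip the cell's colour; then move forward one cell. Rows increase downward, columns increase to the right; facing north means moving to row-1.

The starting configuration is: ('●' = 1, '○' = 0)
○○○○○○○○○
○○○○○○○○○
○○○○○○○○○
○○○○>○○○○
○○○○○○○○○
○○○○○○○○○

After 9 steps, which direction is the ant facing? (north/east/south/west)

north

[0] ○○○○○○○○○
○○○○○○○○○
○○○○○○○○○
○○○○>○○○○
○○○○○○○○○
○○○○○○○○○
[1] ○○○○○○○○○
○○○○○○○○○
○○○○○○○○○
○○○○●○○○○
○○○○v○○○○
○○○○○○○○○
[2] ○○○○○○○○○
○○○○○○○○○
○○○○○○○○○
○○○○●○○○○
○○○<●○○○○
○○○○○○○○○
[3] ○○○○○○○○○
○○○○○○○○○
○○○○○○○○○
○○○^●○○○○
○○○●●○○○○
○○○○○○○○○
[4] ○○○○○○○○○
○○○○○○○○○
○○○○○○○○○
○○○●>○○○○
○○○●●○○○○
○○○○○○○○○
[5] ○○○○○○○○○
○○○○○○○○○
○○○○^○○○○
○○○●○○○○○
○○○●●○○○○
○○○○○○○○○
[6] ○○○○○○○○○
○○○○○○○○○
○○○○●>○○○
○○○●○○○○○
○○○●●○○○○
○○○○○○○○○
[7] ○○○○○○○○○
○○○○○○○○○
○○○○●●○○○
○○○●○v○○○
○○○●●○○○○
○○○○○○○○○
[8] ○○○○○○○○○
○○○○○○○○○
○○○○●●○○○
○○○●<●○○○
○○○●●○○○○
○○○○○○○○○
[9] ○○○○○○○○○
○○○○○○○○○
○○○○^●○○○
○○○●●●○○○
○○○●●○○○○
○○○○○○○○○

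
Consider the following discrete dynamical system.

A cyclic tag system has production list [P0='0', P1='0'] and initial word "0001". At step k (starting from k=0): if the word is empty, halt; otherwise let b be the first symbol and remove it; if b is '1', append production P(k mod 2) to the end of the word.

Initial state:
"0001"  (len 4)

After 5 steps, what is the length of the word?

gen 0: "0001"  (len 4)
gen 1: "001"  (len 3)
gen 2: "01"  (len 2)
gen 3: "1"  (len 1)
gen 4: "0"  (len 1)
gen 5: (halted — word empty)

0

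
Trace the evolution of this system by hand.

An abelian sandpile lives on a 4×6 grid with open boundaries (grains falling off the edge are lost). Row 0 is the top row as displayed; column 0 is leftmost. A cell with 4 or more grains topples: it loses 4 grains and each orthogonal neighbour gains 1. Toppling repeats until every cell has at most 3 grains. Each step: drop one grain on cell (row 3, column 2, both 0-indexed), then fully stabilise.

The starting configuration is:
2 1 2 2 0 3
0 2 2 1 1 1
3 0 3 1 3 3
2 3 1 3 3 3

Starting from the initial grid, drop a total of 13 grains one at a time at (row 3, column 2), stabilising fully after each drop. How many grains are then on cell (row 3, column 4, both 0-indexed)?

0) 2 1 2 2 0 3
0 2 2 1 1 1
3 0 3 1 3 3
2 3 1 3 3 3
1) 2 1 2 2 0 3
0 2 2 1 1 1
3 0 3 1 3 3
2 3 2 3 3 3
2) 2 1 2 2 0 3
0 2 2 1 1 1
3 0 3 1 3 3
2 3 3 3 3 3
3) 2 1 2 2 0 3
0 2 3 2 2 2
3 2 1 0 2 1
3 0 3 2 2 1
4) 2 1 2 2 0 3
0 2 3 2 2 2
3 2 2 0 2 1
3 1 0 3 2 1
5) 2 1 2 2 0 3
0 2 3 2 2 2
3 2 2 0 2 1
3 1 1 3 2 1
6) 2 1 2 2 0 3
0 2 3 2 2 2
3 2 2 0 2 1
3 1 2 3 2 1
7) 2 1 2 2 0 3
0 2 3 2 2 2
3 2 2 0 2 1
3 1 3 3 2 1
8) 2 1 2 2 0 3
0 2 3 2 2 2
3 2 3 1 2 1
3 2 1 0 3 1
9) 2 1 2 2 0 3
0 2 3 2 2 2
3 2 3 1 2 1
3 2 2 0 3 1
10) 2 1 2 2 0 3
0 2 3 2 2 2
3 2 3 1 2 1
3 2 3 0 3 1
11) 2 1 3 2 0 3
0 3 0 3 2 2
3 3 1 2 2 1
3 3 1 1 3 1
12) 2 1 3 2 0 3
0 3 0 3 2 2
3 3 1 2 2 1
3 3 2 1 3 1
13) 2 1 3 2 0 3
0 3 0 3 2 2
3 3 1 2 2 1
3 3 3 1 3 1

3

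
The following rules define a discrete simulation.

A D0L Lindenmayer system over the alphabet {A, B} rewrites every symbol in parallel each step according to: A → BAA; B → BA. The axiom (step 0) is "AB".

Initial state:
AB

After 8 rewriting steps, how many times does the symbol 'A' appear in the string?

2584

step 0: AB
step 1: BAABA
step 2: BABAABAABABAA
step 3: BABAABABAABAABABAABAABABAABABAABAA
step 4: BABAABABAABAABABAABABAABAABABAABAABABAABABAABAABABAABAABABAABABAABAABABAABABAABAABABAABAA
step 5: BABAABABAABAABABAABABAABAABABAABAABABAABABAABAABABAABABAAB…BAABABAABABAABAABABAABABAABAABABAABAABABAABABAABAABABAABAA  (len 233)
step 6: BABAABABAABAABABAABABAABAABABAABAABABAABABAABAABABAABABAAB…BAABABAABABAABAABABAABABAABAABABAABAABABAABABAABAABABAABAA  (len 610)
step 7: BABAABABAABAABABAABABAABAABABAABAABABAABABAABAABABAABABAAB…BAABABAABABAABAABABAABABAABAABABAABAABABAABABAABAABABAABAA  (len 1597)
step 8: BABAABABAABAABABAABABAABAABABAABAABABAABABAABAABABAABABAAB…BAABABAABABAABAABABAABABAABAABABAABAABABAABABAABAABABAABAA  (len 4181)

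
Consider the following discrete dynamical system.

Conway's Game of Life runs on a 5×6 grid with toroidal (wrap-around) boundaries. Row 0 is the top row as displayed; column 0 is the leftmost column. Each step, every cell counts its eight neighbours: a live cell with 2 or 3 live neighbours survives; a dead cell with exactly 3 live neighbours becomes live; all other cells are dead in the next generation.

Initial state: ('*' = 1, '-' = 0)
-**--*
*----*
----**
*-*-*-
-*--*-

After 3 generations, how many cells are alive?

2

t=0: -**--*
*----*
----**
*-*-*-
-*--*-
t=1: -**-**
-*----
-*-**-
**--*-
----*-
t=2: ******
-*---*
-*-***
***-*-
--*-*-
t=3: ------
------
---*--
*-----
------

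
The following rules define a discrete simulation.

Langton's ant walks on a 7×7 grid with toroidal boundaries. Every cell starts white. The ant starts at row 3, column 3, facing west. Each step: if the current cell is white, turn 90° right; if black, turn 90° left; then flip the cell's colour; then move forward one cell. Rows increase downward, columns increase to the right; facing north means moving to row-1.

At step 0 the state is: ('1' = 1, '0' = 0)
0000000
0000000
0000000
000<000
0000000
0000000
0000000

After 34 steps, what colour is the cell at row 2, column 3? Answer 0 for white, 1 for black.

k=0  0000000
0000000
0000000
000<000
0000000
0000000
0000000
k=1  0000000
0000000
000^000
0001000
0000000
0000000
0000000
k=2  0000000
0000000
0001>00
0001000
0000000
0000000
0000000
k=3  0000000
0000000
0001100
0001v00
0000000
0000000
0000000
k=4  0000000
0000000
0001100
000<100
0000000
0000000
0000000
k=5  0000000
0000000
0001100
0000100
000v000
0000000
0000000
k=6  0000000
0000000
0001100
0000100
00<1000
0000000
0000000
k=7  0000000
0000000
0001100
00^0100
0011000
0000000
0000000
k=8  0000000
0000000
0001100
001>100
0011000
0000000
0000000
k=9  0000000
0000000
0001100
0011100
001v000
0000000
0000000
k=10  0000000
0000000
0001100
0011100
0010>00
0000000
0000000
k=11  0000000
0000000
0001100
0011100
0010100
0000v00
0000000
k=12  0000000
0000000
0001100
0011100
0010100
000<100
0000000
k=13  0000000
0000000
0001100
0011100
001^100
0001100
0000000
k=14  0000000
0000000
0001100
0011100
0011>00
0001100
0000000
k=15  0000000
0000000
0001100
0011^00
0011000
0001100
0000000
k=16  0000000
0000000
0001100
001<000
0011000
0001100
0000000
k=17  0000000
0000000
0001100
0010000
001v000
0001100
0000000
k=18  0000000
0000000
0001100
0010000
0010>00
0001100
0000000
k=19  0000000
0000000
0001100
0010000
0010100
0001v00
0000000
k=20  0000000
0000000
0001100
0010000
0010100
00010>0
0000000
k=21  0000000
0000000
0001100
0010000
0010100
0001010
00000v0
k=22  0000000
0000000
0001100
0010000
0010100
0001010
0000<10
k=23  0000000
0000000
0001100
0010000
0010100
0001^10
0000110
k=24  0000000
0000000
0001100
0010000
0010100
00011>0
0000110
k=25  0000000
0000000
0001100
0010000
00101^0
0001100
0000110
k=26  0000000
0000000
0001100
0010000
001011>
0001100
0000110
k=27  0000000
0000000
0001100
0010000
0010111
000110v
0000110
k=28  0000000
0000000
0001100
0010000
0010111
00011<1
0000110
k=29  0000000
0000000
0001100
0010000
00101^1
0001111
0000110
k=30  0000000
0000000
0001100
0010000
0010<01
0001111
0000110
k=31  0000000
0000000
0001100
0010000
0010001
0001v11
0000110
k=32  0000000
0000000
0001100
0010000
0010001
00010>1
0000110
k=33  0000000
0000000
0001100
0010000
00100^1
0001001
0000110
k=34  0000000
0000000
0001100
0010000
001001>
0001001
0000110

1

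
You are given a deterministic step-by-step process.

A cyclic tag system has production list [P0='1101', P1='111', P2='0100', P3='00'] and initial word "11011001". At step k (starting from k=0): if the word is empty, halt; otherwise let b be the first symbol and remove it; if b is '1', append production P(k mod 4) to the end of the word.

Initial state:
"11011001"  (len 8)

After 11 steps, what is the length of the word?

19

t=0: "11011001"  (len 8)
t=1: "10110011101"  (len 11)
t=2: "0110011101111"  (len 13)
t=3: "110011101111"  (len 12)
t=4: "1001110111100"  (len 13)
t=5: "0011101111001101"  (len 16)
t=6: "011101111001101"  (len 15)
t=7: "11101111001101"  (len 14)
t=8: "110111100110100"  (len 15)
t=9: "101111001101001101"  (len 18)
t=10: "01111001101001101111"  (len 20)
t=11: "1111001101001101111"  (len 19)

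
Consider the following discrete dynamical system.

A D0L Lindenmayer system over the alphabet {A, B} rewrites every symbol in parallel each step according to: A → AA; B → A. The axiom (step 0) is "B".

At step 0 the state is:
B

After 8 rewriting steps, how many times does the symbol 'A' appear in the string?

128

gen 0: B
gen 1: A
gen 2: AA
gen 3: AAAA
gen 4: AAAAAAAA
gen 5: AAAAAAAAAAAAAAAA
gen 6: AAAAAAAAAAAAAAAAAAAAAAAAAAAAAAAA
gen 7: AAAAAAAAAAAAAAAAAAAAAAAAAAAAAAAAAAAAAAAAAAAAAAAAAAAAAAAAAAAAAAAA
gen 8: AAAAAAAAAAAAAAAAAAAAAAAAAAAAAAAAAAAAAAAAAAAAAAAAAAAAAAAAAA…AAAAAAAAAAAAAAAAAAAAAAAAAAAAAAAAAAAAAAAAAAAAAAAAAAAAAAAAAA  (len 128)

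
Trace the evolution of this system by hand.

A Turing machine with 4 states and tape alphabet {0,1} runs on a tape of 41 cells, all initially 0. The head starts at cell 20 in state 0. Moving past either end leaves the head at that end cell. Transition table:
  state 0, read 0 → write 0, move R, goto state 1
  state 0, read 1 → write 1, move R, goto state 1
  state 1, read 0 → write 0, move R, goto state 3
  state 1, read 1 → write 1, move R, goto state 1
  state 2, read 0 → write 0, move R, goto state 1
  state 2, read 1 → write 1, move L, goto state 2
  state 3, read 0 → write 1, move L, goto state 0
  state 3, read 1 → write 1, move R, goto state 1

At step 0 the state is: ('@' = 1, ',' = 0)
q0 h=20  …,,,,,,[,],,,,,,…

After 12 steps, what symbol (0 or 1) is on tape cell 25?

0

step 0: q0 h=20  …,,,,,,[,],,,,,,…
step 1: q1 h=21  …,,,,,,[,],,,,,,…
step 2: q3 h=22  …,,,,,,[,],,,,,,…
step 3: q0 h=21  …,,,,,,[,]@,,,,,…
step 4: q1 h=22  …,,,,,,[@],,,,,,…
step 5: q1 h=23  …,,,,,@[,],,,,,,…
step 6: q3 h=24  …,,,,@,[,],,,,,,…
step 7: q0 h=23  …,,,,,@[,]@,,,,,…
step 8: q1 h=24  …,,,,@,[@],,,,,,…
step 9: q1 h=25  …,,,@,@[,],,,,,,…
step 10: q3 h=26  …,,@,@,[,],,,,,,…
step 11: q0 h=25  …,,,@,@[,]@,,,,,…
step 12: q1 h=26  …,,@,@,[@],,,,,,…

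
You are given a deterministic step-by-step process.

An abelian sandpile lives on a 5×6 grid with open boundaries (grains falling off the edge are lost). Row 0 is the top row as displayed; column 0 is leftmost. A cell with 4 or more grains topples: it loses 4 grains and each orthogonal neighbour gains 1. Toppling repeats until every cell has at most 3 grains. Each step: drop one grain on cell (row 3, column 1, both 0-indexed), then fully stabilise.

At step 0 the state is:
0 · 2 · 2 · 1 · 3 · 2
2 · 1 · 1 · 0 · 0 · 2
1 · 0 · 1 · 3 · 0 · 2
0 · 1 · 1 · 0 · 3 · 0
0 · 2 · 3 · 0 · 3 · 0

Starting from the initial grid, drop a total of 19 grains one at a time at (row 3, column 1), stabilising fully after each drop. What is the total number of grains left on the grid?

51

gen 0: 0 · 2 · 2 · 1 · 3 · 2
2 · 1 · 1 · 0 · 0 · 2
1 · 0 · 1 · 3 · 0 · 2
0 · 1 · 1 · 0 · 3 · 0
0 · 2 · 3 · 0 · 3 · 0
gen 1: 0 · 2 · 2 · 1 · 3 · 2
2 · 1 · 1 · 0 · 0 · 2
1 · 0 · 1 · 3 · 0 · 2
0 · 2 · 1 · 0 · 3 · 0
0 · 2 · 3 · 0 · 3 · 0
gen 2: 0 · 2 · 2 · 1 · 3 · 2
2 · 1 · 1 · 0 · 0 · 2
1 · 0 · 1 · 3 · 0 · 2
0 · 3 · 1 · 0 · 3 · 0
0 · 2 · 3 · 0 · 3 · 0
gen 3: 0 · 2 · 2 · 1 · 3 · 2
2 · 1 · 1 · 0 · 0 · 2
1 · 1 · 1 · 3 · 0 · 2
1 · 0 · 2 · 0 · 3 · 0
0 · 3 · 3 · 0 · 3 · 0
gen 4: 0 · 2 · 2 · 1 · 3 · 2
2 · 1 · 1 · 0 · 0 · 2
1 · 1 · 1 · 3 · 0 · 2
1 · 1 · 2 · 0 · 3 · 0
0 · 3 · 3 · 0 · 3 · 0
gen 5: 0 · 2 · 2 · 1 · 3 · 2
2 · 1 · 1 · 0 · 0 · 2
1 · 1 · 1 · 3 · 0 · 2
1 · 2 · 2 · 0 · 3 · 0
0 · 3 · 3 · 0 · 3 · 0
gen 6: 0 · 2 · 2 · 1 · 3 · 2
2 · 1 · 1 · 0 · 0 · 2
1 · 1 · 1 · 3 · 0 · 2
1 · 3 · 2 · 0 · 3 · 0
0 · 3 · 3 · 0 · 3 · 0
gen 7: 0 · 2 · 2 · 1 · 3 · 2
2 · 1 · 1 · 0 · 0 · 2
1 · 2 · 2 · 3 · 0 · 2
2 · 2 · 0 · 1 · 3 · 0
1 · 1 · 1 · 1 · 3 · 0
gen 8: 0 · 2 · 2 · 1 · 3 · 2
2 · 1 · 1 · 0 · 0 · 2
1 · 2 · 2 · 3 · 0 · 2
2 · 3 · 0 · 1 · 3 · 0
1 · 1 · 1 · 1 · 3 · 0
gen 9: 0 · 2 · 2 · 1 · 3 · 2
2 · 1 · 1 · 0 · 0 · 2
1 · 3 · 2 · 3 · 0 · 2
3 · 0 · 1 · 1 · 3 · 0
1 · 2 · 1 · 1 · 3 · 0
gen 10: 0 · 2 · 2 · 1 · 3 · 2
2 · 1 · 1 · 0 · 0 · 2
1 · 3 · 2 · 3 · 0 · 2
3 · 1 · 1 · 1 · 3 · 0
1 · 2 · 1 · 1 · 3 · 0
gen 11: 0 · 2 · 2 · 1 · 3 · 2
2 · 1 · 1 · 0 · 0 · 2
1 · 3 · 2 · 3 · 0 · 2
3 · 2 · 1 · 1 · 3 · 0
1 · 2 · 1 · 1 · 3 · 0
gen 12: 0 · 2 · 2 · 1 · 3 · 2
2 · 1 · 1 · 0 · 0 · 2
1 · 3 · 2 · 3 · 0 · 2
3 · 3 · 1 · 1 · 3 · 0
1 · 2 · 1 · 1 · 3 · 0
gen 13: 0 · 2 · 2 · 1 · 3 · 2
2 · 2 · 1 · 0 · 0 · 2
3 · 0 · 3 · 3 · 0 · 2
0 · 2 · 2 · 1 · 3 · 0
2 · 3 · 1 · 1 · 3 · 0
gen 14: 0 · 2 · 2 · 1 · 3 · 2
2 · 2 · 1 · 0 · 0 · 2
3 · 0 · 3 · 3 · 0 · 2
0 · 3 · 2 · 1 · 3 · 0
2 · 3 · 1 · 1 · 3 · 0
gen 15: 0 · 2 · 2 · 1 · 3 · 2
2 · 2 · 1 · 0 · 0 · 2
3 · 1 · 3 · 3 · 0 · 2
1 · 1 · 3 · 1 · 3 · 0
3 · 0 · 2 · 1 · 3 · 0
gen 16: 0 · 2 · 2 · 1 · 3 · 2
2 · 2 · 1 · 0 · 0 · 2
3 · 1 · 3 · 3 · 0 · 2
1 · 2 · 3 · 1 · 3 · 0
3 · 0 · 2 · 1 · 3 · 0
gen 17: 0 · 2 · 2 · 1 · 3 · 2
2 · 2 · 1 · 0 · 0 · 2
3 · 1 · 3 · 3 · 0 · 2
1 · 3 · 3 · 1 · 3 · 0
3 · 0 · 2 · 1 · 3 · 0
gen 18: 0 · 2 · 2 · 1 · 3 · 2
2 · 2 · 2 · 1 · 0 · 2
3 · 3 · 1 · 0 · 1 · 2
2 · 1 · 1 · 3 · 3 · 0
3 · 1 · 3 · 1 · 3 · 0
gen 19: 0 · 2 · 2 · 1 · 3 · 2
2 · 2 · 2 · 1 · 0 · 2
3 · 3 · 1 · 0 · 1 · 2
2 · 2 · 1 · 3 · 3 · 0
3 · 1 · 3 · 1 · 3 · 0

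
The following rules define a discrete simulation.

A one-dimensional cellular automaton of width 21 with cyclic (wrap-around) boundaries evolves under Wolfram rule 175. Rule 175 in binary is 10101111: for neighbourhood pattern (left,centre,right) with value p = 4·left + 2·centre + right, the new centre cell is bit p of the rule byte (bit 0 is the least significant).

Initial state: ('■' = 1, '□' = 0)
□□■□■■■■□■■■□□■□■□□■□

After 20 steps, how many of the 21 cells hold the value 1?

gen 0: □□■□■■■■□■■■□□■□■□□■□
gen 1: ■■■■■■■□■■■□□■■■■□■■□
gen 2: ■■■■■■□■■■□□■■■■□■■□■
gen 3: ■■■■■□■■■□□■■■■□■■□■■
gen 4: ■■■■□■■■□□■■■■□■■□■■■
gen 5: ■■■□■■■□□■■■■□■■□■■■■
gen 6: ■■□■■■□□■■■■□■■□■■■■■
gen 7: ■□■■■□□■■■■□■■□■■■■■■
gen 8: □■■■□□■■■■□■■□■■■■■■■
gen 9: ■■■□□■■■■□■■□■■■■■■■□
gen 10: ■■□□■■■■□■■□■■■■■■■□■
gen 11: ■□□■■■■□■■□■■■■■■■□■■
gen 12: □□■■■■□■■□■■■■■■■□■■■
gen 13: □■■■■□■■□■■■■■■■□■■■□
gen 14: ■■■■□■■□■■■■■■■□■■■□□
gen 15: ■■■□■■□■■■■■■■□■■■□□■
gen 16: ■■□■■□■■■■■■■□■■■□□■■
gen 17: ■□■■□■■■■■■■□■■■□□■■■
gen 18: □■■□■■■■■■■□■■■□□■■■■
gen 19: ■■□■■■■■■■□■■■□□■■■■□
gen 20: ■□■■■■■■■□■■■□□■■■■□■

16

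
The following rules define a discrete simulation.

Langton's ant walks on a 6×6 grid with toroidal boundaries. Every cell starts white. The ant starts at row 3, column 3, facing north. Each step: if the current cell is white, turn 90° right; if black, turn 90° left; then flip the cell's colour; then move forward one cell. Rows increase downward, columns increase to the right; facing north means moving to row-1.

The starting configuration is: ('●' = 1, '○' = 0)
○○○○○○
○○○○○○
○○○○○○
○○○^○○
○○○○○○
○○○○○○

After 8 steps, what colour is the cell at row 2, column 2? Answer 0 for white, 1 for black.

1

gen 0: ○○○○○○
○○○○○○
○○○○○○
○○○^○○
○○○○○○
○○○○○○
gen 1: ○○○○○○
○○○○○○
○○○○○○
○○○●>○
○○○○○○
○○○○○○
gen 2: ○○○○○○
○○○○○○
○○○○○○
○○○●●○
○○○○v○
○○○○○○
gen 3: ○○○○○○
○○○○○○
○○○○○○
○○○●●○
○○○<●○
○○○○○○
gen 4: ○○○○○○
○○○○○○
○○○○○○
○○○^●○
○○○●●○
○○○○○○
gen 5: ○○○○○○
○○○○○○
○○○○○○
○○<○●○
○○○●●○
○○○○○○
gen 6: ○○○○○○
○○○○○○
○○^○○○
○○●○●○
○○○●●○
○○○○○○
gen 7: ○○○○○○
○○○○○○
○○●>○○
○○●○●○
○○○●●○
○○○○○○
gen 8: ○○○○○○
○○○○○○
○○●●○○
○○●v●○
○○○●●○
○○○○○○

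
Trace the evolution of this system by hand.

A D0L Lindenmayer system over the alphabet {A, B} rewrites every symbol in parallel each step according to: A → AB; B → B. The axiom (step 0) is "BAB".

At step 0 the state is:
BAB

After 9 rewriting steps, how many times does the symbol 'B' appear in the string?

0) BAB
1) BABB
2) BABBB
3) BABBBB
4) BABBBBB
5) BABBBBBB
6) BABBBBBBB
7) BABBBBBBBB
8) BABBBBBBBBB
9) BABBBBBBBBBB

11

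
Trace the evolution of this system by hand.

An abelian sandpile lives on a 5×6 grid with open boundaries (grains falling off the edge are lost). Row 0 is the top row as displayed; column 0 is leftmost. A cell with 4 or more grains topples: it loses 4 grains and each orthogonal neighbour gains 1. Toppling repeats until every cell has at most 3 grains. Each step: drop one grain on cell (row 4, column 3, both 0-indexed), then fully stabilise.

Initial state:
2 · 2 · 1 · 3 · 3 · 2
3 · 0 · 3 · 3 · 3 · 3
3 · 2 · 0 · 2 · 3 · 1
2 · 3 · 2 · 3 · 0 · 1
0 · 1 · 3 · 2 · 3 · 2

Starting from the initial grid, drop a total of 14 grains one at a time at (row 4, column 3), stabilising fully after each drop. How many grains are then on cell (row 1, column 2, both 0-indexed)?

0) 2 · 2 · 1 · 3 · 3 · 2
3 · 0 · 3 · 3 · 3 · 3
3 · 2 · 0 · 2 · 3 · 1
2 · 3 · 2 · 3 · 0 · 1
0 · 1 · 3 · 2 · 3 · 2
1) 2 · 2 · 1 · 3 · 3 · 2
3 · 0 · 3 · 3 · 3 · 3
3 · 2 · 0 · 2 · 3 · 1
2 · 3 · 2 · 3 · 0 · 1
0 · 1 · 3 · 3 · 3 · 2
2) 2 · 2 · 1 · 3 · 3 · 2
3 · 0 · 3 · 3 · 3 · 3
3 · 3 · 1 · 3 · 3 · 1
3 · 0 · 1 · 1 · 2 · 1
0 · 3 · 1 · 3 · 0 · 3
3) 2 · 2 · 1 · 3 · 3 · 2
3 · 0 · 3 · 3 · 3 · 3
3 · 3 · 1 · 3 · 3 · 1
3 · 0 · 1 · 2 · 2 · 1
0 · 3 · 2 · 0 · 1 · 3
4) 2 · 2 · 1 · 3 · 3 · 2
3 · 0 · 3 · 3 · 3 · 3
3 · 3 · 1 · 3 · 3 · 1
3 · 0 · 1 · 2 · 2 · 1
0 · 3 · 2 · 1 · 1 · 3
5) 2 · 2 · 1 · 3 · 3 · 2
3 · 0 · 3 · 3 · 3 · 3
3 · 3 · 1 · 3 · 3 · 1
3 · 0 · 1 · 2 · 2 · 1
0 · 3 · 2 · 2 · 1 · 3
6) 2 · 2 · 1 · 3 · 3 · 2
3 · 0 · 3 · 3 · 3 · 3
3 · 3 · 1 · 3 · 3 · 1
3 · 0 · 1 · 2 · 2 · 1
0 · 3 · 2 · 3 · 1 · 3
7) 2 · 2 · 1 · 3 · 3 · 2
3 · 0 · 3 · 3 · 3 · 3
3 · 3 · 1 · 3 · 3 · 1
3 · 0 · 1 · 3 · 2 · 1
0 · 3 · 3 · 0 · 2 · 3
8) 2 · 2 · 1 · 3 · 3 · 2
3 · 0 · 3 · 3 · 3 · 3
3 · 3 · 1 · 3 · 3 · 1
3 · 0 · 1 · 3 · 2 · 1
0 · 3 · 3 · 1 · 2 · 3
9) 2 · 2 · 1 · 3 · 3 · 2
3 · 0 · 3 · 3 · 3 · 3
3 · 3 · 1 · 3 · 3 · 1
3 · 0 · 1 · 3 · 2 · 1
0 · 3 · 3 · 2 · 2 · 3
10) 2 · 2 · 1 · 3 · 3 · 2
3 · 0 · 3 · 3 · 3 · 3
3 · 3 · 1 · 3 · 3 · 1
3 · 0 · 1 · 3 · 2 · 1
0 · 3 · 3 · 3 · 2 · 3
11) 2 · 2 · 3 · 1 · 2 · 0
3 · 1 · 0 · 3 · 3 · 1
3 · 3 · 3 · 2 · 2 · 3
3 · 1 · 3 · 2 · 1 · 3
1 · 0 · 1 · 3 · 1 · 0
12) 2 · 2 · 3 · 1 · 2 · 0
3 · 1 · 0 · 3 · 3 · 1
3 · 3 · 3 · 2 · 2 · 3
3 · 1 · 3 · 3 · 1 · 3
1 · 0 · 2 · 0 · 2 · 0
13) 2 · 2 · 3 · 1 · 2 · 0
3 · 1 · 0 · 3 · 3 · 1
3 · 3 · 3 · 2 · 2 · 3
3 · 1 · 3 · 3 · 1 · 3
1 · 0 · 2 · 1 · 2 · 0
14) 2 · 2 · 3 · 1 · 2 · 0
3 · 1 · 0 · 3 · 3 · 1
3 · 3 · 3 · 2 · 2 · 3
3 · 1 · 3 · 3 · 1 · 3
1 · 0 · 2 · 2 · 2 · 0

0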